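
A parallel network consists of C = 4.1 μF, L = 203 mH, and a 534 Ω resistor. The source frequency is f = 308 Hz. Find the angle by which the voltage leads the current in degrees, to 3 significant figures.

-70.8°

ω = 2πf = 1935 rad/s
X_L = ωL = 393 Ω
X_C = 1/(ωC) = 126 Ω
Parallel: admittances add. Y = 1/R + 1/(jωL) + jωC
Y = (0.00187 + j0.00539) S
|Y| = 0.00571 S → |Z| = 1/|Y| = 175 Ω, ∠Z = −∠Y = -70.8°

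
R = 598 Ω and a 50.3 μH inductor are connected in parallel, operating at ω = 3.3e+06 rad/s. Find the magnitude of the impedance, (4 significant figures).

159.9 Ω

X_L = ωL = 166.0 Ω
Parallel: admittances add. Y = 1/R + 1/(jωL)
Y = (0.001672 − j0.006024) S
|Y| = 0.006252 S → |Z| = 1/|Y| = 159.9 Ω, ∠Z = −∠Y = 74.49°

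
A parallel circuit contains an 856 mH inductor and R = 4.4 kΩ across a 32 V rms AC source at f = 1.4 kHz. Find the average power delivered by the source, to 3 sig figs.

233 mW

ω = 2πf = 8796 rad/s
X_L = ωL = 7530 Ω
Parallel: admittances add. Y = 1/R + 1/(jωL)
Y = (0.000227 − j0.000133) S
|Y| = 0.000263 S → |Z| = 1/|Y| = 3800 Ω, ∠Z = −∠Y = 30.3°
I = V/|Z| = 8.42 mA
P = VI cos φ = 32 × 0.00842 × cos(30.3°) = 233 mW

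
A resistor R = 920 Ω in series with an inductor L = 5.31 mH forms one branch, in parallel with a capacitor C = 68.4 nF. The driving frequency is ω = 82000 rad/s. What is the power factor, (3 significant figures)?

0.169

X_L = ωL = 435 Ω
X_C = 1/(ωC) = 178 Ω
Branch 1 (R+jX_L): Z₁ = 920 + j435 Ω, |Z₁| = 1020 Ω
Branch 2 (−jX_C): Z₂ = −j178 Ω
Parallel: Z = Z₁Z₂/(Z₁+Z₂), |Z| = 190 Ω, ∠Z = -80.3°
cos φ = cos(-80.3°) = 0.169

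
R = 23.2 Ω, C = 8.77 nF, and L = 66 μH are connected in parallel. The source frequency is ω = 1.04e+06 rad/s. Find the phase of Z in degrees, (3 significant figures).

7.20°

X_L = ωL = 68.6 Ω
X_C = 1/(ωC) = 110 Ω
Parallel: admittances add. Y = 1/R + 1/(jωL) + jωC
Y = (0.0431 − j0.00545) S
|Y| = 0.0434 S → |Z| = 1/|Y| = 23.0 Ω, ∠Z = −∠Y = 7.20°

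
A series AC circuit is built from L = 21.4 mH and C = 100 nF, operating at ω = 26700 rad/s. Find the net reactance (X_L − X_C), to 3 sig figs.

197 Ω

X_L = ωL = 571 Ω
X_C = 1/(ωC) = 375 Ω
X = 571 − 375 = 197 Ω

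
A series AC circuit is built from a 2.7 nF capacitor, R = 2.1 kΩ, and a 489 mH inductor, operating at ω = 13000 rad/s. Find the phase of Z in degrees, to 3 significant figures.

X_L = ωL = 6360 Ω
X_C = 1/(ωC) = 28500 Ω
Net reactance X = X_L − X_C = -22100 Ω
Z = 2100 − j22100 Ω
|Z| = √(2100² + 22100²) = 22200 Ω
∠Z = arctan(-22100/2100) = -84.6°

-84.6°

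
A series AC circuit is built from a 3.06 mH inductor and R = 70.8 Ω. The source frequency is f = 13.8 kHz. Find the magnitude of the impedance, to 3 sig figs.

275 Ω

ω = 2πf = 86710 rad/s
X_L = ωL = 265 Ω
Z = 70.8 + j265 Ω
|Z| = √(70.8² + 265²) = 275 Ω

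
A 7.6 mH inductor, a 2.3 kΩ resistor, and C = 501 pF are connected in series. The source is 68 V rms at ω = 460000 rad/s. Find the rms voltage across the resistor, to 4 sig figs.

X_L = ωL = 3496 Ω
X_C = 1/(ωC) = 4339 Ω
Net reactance X = X_L − X_C = -843.1 Ω
Z = 2300 − j843.1 Ω
|Z| = √(2300² + 843.1²) = 2450 Ω
I = V/|Z| = 27.76 mA
V_R = I·|Z_R| = 0.02776 × 2300 = 63.85 V

63.85 V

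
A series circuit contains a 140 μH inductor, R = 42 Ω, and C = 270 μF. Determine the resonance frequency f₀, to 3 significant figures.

ω₀ = 1/√(LC) = 1/√(0.00014 × 0.00027) = 5143 rad/s
f₀ = ω₀/(2π) = 819 Hz

819 Hz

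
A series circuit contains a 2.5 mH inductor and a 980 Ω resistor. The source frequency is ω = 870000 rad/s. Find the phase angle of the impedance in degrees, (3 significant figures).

X_L = ωL = 2180 Ω
Z = 980 + j2180 Ω
|Z| = √(980² + 2180²) = 2390 Ω
∠Z = arctan(2180/980) = 65.7°

65.7°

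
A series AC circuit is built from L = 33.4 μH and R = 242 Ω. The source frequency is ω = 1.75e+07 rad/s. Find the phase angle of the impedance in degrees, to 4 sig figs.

X_L = ωL = 584.5 Ω
Z = 242.0 + j584.5 Ω
|Z| = √(242.0² + 584.5²) = 632.6 Ω
∠Z = arctan(584.5/242.0) = 67.51°

67.51°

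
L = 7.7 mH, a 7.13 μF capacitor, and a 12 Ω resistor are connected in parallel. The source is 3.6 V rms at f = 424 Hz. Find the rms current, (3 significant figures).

ω = 2πf = 2664 rad/s
X_L = ωL = 20.5 Ω
X_C = 1/(ωC) = 52.6 Ω
Parallel: admittances add. Y = 1/R + 1/(jωL) + jωC
Y = (0.0833 − j0.0298) S
|Y| = 0.0885 S → |Z| = 1/|Y| = 11.3 Ω, ∠Z = −∠Y = 19.6°
I = V/|Z| = 3.6/11.3 = 319 mA

319 mA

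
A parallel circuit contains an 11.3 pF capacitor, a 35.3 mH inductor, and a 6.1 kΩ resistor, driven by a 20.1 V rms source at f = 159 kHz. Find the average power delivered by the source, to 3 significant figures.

66.2 mW

ω = 2πf = 999000 rad/s
X_L = ωL = 35300 Ω
X_C = 1/(ωC) = 88600 Ω
Parallel: admittances add. Y = 1/R + 1/(jωL) + jωC
Y = (0.000164 − j1.71e-05) S
|Y| = 0.000165 S → |Z| = 1/|Y| = 6070 Ω, ∠Z = −∠Y = 5.94°
I = V/|Z| = 3.31 mA
P = VI cos φ = 20.1 × 0.00331 × cos(5.94°) = 66.2 mW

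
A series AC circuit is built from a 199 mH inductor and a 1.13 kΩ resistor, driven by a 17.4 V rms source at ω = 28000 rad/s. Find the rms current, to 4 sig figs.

3.060 mA

X_L = ωL = 5572 Ω
Z = 1130 + j5572 Ω
|Z| = √(1130² + 5572²) = 5685 Ω
I = V/|Z| = 17.4/5685 = 3.060 mA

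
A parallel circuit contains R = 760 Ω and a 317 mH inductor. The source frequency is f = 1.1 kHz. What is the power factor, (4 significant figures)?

ω = 2πf = 6912 rad/s
X_L = ωL = 2191 Ω
Parallel: admittances add. Y = 1/R + 1/(jωL)
Y = (0.001316 − j0.0004564) S
|Y| = 0.001393 S → |Z| = 1/|Y| = 718.0 Ω, ∠Z = −∠Y = 19.13°
cos φ = cos(19.13°) = 0.9448

0.9448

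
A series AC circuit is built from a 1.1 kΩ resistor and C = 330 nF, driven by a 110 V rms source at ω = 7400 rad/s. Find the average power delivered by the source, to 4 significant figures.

X_C = 1/(ωC) = 409.5 Ω
Z = 1100 − j409.5 Ω
|Z| = √(1100² + 409.5²) = 1174 Ω
∠Z = arctan(-409.5/1100) = -20.42°
I = V/|Z| = 93.72 mA
P = VI cos φ = 110 × 0.09372 × cos(-20.42°) = 9.661 W

9.661 W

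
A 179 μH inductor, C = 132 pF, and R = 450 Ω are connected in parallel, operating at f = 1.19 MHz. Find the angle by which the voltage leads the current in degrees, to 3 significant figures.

-6.16°

ω = 2πf = 7.477e+06 rad/s
X_L = ωL = 1340 Ω
X_C = 1/(ωC) = 1010 Ω
Parallel: admittances add. Y = 1/R + 1/(jωL) + jωC
Y = (0.00222 + j0.000240) S
|Y| = 0.00224 S → |Z| = 1/|Y| = 447 Ω, ∠Z = −∠Y = -6.16°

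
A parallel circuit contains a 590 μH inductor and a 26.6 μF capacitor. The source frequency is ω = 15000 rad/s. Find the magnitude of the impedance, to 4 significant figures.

3.496 Ω

X_L = ωL = 8.850 Ω
X_C = 1/(ωC) = 2.506 Ω
Parallel: admittances add. Y = 1/(jωL) + jωC
Y = (0 + j0.2860) S
|Y| = 0.2860 S → |Z| = 1/|Y| = 3.496 Ω, ∠Z = −∠Y = -90.00°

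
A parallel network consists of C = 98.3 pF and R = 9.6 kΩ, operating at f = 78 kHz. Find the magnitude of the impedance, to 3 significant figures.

8710 Ω

ω = 2πf = 490100 rad/s
X_C = 1/(ωC) = 20800 Ω
Parallel: admittances add. Y = 1/R + jωC
Y = (0.000104 + j4.82e-05) S
|Y| = 0.000115 S → |Z| = 1/|Y| = 8710 Ω, ∠Z = −∠Y = -24.8°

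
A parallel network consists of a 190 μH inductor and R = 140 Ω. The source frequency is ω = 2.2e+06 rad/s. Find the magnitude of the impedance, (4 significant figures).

132.8 Ω

X_L = ωL = 418.0 Ω
Parallel: admittances add. Y = 1/R + 1/(jωL)
Y = (0.007143 − j0.002392) S
|Y| = 0.007533 S → |Z| = 1/|Y| = 132.8 Ω, ∠Z = −∠Y = 18.52°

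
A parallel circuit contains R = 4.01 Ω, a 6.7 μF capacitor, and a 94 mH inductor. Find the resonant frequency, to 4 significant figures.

ω₀ = 1/√(LC) = 1/√(0.094 × 6.7e-06) = 1260 rad/s
f₀ = ω₀/(2π) = 200.5 Hz

200.5 Hz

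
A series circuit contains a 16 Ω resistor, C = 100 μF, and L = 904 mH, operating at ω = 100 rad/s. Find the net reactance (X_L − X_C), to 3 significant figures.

-9.60 Ω

X_L = ωL = 90.4 Ω
X_C = 1/(ωC) = 100 Ω
X = 90.4 − 100 = -9.60 Ω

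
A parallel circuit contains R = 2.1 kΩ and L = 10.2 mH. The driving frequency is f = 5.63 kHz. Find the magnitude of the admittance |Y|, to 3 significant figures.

ω = 2πf = 35370 rad/s
X_L = ωL = 361 Ω
Parallel: admittances add. Y = 1/R + 1/(jωL)
Y = (0.000476 − j0.00277) S
|Y| = 0.00281 S → |Z| = 1/|Y| = 356 Ω, ∠Z = −∠Y = 80.3°

2.81 mS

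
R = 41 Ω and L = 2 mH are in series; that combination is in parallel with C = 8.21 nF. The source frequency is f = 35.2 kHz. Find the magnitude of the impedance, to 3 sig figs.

2110 Ω

ω = 2πf = 221200 rad/s
X_L = ωL = 442 Ω
X_C = 1/(ωC) = 551 Ω
Branch 1 (R+jX_L): Z₁ = 41.0 + j442 Ω, |Z₁| = 444 Ω
Branch 2 (−jX_C): Z₂ = −j551 Ω
Parallel: Z = Z₁Z₂/(Z₁+Z₂), |Z| = 2110 Ω, ∠Z = 64.0°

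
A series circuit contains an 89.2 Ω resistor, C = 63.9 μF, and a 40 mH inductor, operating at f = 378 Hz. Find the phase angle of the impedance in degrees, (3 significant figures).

44.7°

ω = 2πf = 2375 rad/s
X_L = ωL = 95.0 Ω
X_C = 1/(ωC) = 6.59 Ω
Net reactance X = X_L − X_C = 88.4 Ω
Z = 89.2 + j88.4 Ω
|Z| = √(89.2² + 88.4²) = 126 Ω
∠Z = arctan(88.4/89.2) = 44.7°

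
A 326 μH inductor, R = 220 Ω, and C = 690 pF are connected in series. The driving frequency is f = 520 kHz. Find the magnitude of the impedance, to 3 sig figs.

659 Ω

ω = 2πf = 3.267e+06 rad/s
X_L = ωL = 1070 Ω
X_C = 1/(ωC) = 444 Ω
Net reactance X = X_L − X_C = 622 Ω
Z = 220 + j622 Ω
|Z| = √(220² + 622²) = 659 Ω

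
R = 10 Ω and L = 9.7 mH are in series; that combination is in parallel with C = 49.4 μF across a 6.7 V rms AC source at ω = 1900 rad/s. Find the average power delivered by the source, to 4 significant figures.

1.021 W

X_L = ωL = 18.43 Ω
X_C = 1/(ωC) = 10.65 Ω
Branch 1 (R+jX_L): Z₁ = 10.00 + j18.43 Ω, |Z₁| = 20.97 Ω
Branch 2 (−jX_C): Z₂ = −j10.65 Ω
Parallel: Z = Z₁Z₂/(Z₁+Z₂), |Z| = 17.64 Ω, ∠Z = -66.35°
I = V/|Z| = 379.9 mA
P = VI cos φ = 6.7 × 0.3799 × cos(-66.35°) = 1.021 W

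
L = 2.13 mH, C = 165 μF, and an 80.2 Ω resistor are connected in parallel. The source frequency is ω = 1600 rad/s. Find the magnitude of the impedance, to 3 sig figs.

X_L = ωL = 3.41 Ω
X_C = 1/(ωC) = 3.79 Ω
Parallel: admittances add. Y = 1/R + 1/(jωL) + jωC
Y = (0.0125 − j0.0294) S
|Y| = 0.0320 S → |Z| = 1/|Y| = 31.3 Ω, ∠Z = −∠Y = 67.0°

31.3 Ω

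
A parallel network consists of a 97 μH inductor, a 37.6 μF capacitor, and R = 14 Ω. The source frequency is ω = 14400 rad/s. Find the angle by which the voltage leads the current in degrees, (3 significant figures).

X_L = ωL = 1.40 Ω
X_C = 1/(ωC) = 1.85 Ω
Parallel: admittances add. Y = 1/R + 1/(jωL) + jωC
Y = (0.0714 − j0.174) S
|Y| = 0.189 S → |Z| = 1/|Y| = 5.30 Ω, ∠Z = −∠Y = 67.7°

67.7°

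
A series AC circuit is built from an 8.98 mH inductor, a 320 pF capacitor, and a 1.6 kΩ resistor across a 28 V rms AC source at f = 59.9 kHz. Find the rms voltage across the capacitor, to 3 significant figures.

ω = 2πf = 376400 rad/s
X_L = ωL = 3380 Ω
X_C = 1/(ωC) = 8300 Ω
Net reactance X = X_L − X_C = -4920 Ω
Z = 1600 − j4920 Ω
|Z| = √(1600² + 4920²) = 5180 Ω
I = V/|Z| = 5.41 mA
V_C = I·|Z_C| = 0.00541 × 8300 = 44.9 V

44.9 V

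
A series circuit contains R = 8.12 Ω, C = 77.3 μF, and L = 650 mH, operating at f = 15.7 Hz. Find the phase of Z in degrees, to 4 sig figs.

-83.09°

ω = 2πf = 98.65 rad/s
X_L = ωL = 64.12 Ω
X_C = 1/(ωC) = 131.1 Ω
Net reactance X = X_L − X_C = -67.02 Ω
Z = 8.120 − j67.02 Ω
|Z| = √(8.120² + 67.02²) = 67.51 Ω
∠Z = arctan(-67.02/8.120) = -83.09°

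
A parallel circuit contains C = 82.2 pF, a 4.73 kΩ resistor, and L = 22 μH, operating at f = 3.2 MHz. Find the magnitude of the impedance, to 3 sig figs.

1550 Ω

ω = 2πf = 2.011e+07 rad/s
X_L = ωL = 442 Ω
X_C = 1/(ωC) = 605 Ω
Parallel: admittances add. Y = 1/R + 1/(jωL) + jωC
Y = (0.000211 − j0.000608) S
|Y| = 0.000644 S → |Z| = 1/|Y| = 1550 Ω, ∠Z = −∠Y = 70.8°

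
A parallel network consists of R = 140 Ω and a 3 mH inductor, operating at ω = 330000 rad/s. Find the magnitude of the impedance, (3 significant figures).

139 Ω

X_L = ωL = 990 Ω
Parallel: admittances add. Y = 1/R + 1/(jωL)
Y = (0.00714 − j0.00101) S
|Y| = 0.00721 S → |Z| = 1/|Y| = 139 Ω, ∠Z = −∠Y = 8.05°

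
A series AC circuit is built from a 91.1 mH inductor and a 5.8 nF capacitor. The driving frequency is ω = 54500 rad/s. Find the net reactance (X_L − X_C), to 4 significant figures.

X_L = ωL = 4965 Ω
X_C = 1/(ωC) = 3164 Ω
X = 4965 − 3164 = 1801 Ω

1801 Ω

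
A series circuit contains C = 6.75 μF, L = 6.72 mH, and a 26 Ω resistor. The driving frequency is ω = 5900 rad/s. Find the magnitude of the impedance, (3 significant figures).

29.8 Ω

X_L = ωL = 39.6 Ω
X_C = 1/(ωC) = 25.1 Ω
Net reactance X = X_L − X_C = 14.5 Ω
Z = 26.0 + j14.5 Ω
|Z| = √(26.0² + 14.5²) = 29.8 Ω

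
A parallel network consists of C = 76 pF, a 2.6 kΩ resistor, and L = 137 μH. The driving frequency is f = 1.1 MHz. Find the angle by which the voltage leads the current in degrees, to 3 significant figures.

54.1°

ω = 2πf = 6.912e+06 rad/s
X_L = ωL = 947 Ω
X_C = 1/(ωC) = 1900 Ω
Parallel: admittances add. Y = 1/R + 1/(jωL) + jωC
Y = (0.000385 − j0.000531) S
|Y| = 0.000656 S → |Z| = 1/|Y| = 1530 Ω, ∠Z = −∠Y = 54.1°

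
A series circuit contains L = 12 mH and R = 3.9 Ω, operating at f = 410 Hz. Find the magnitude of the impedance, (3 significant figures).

ω = 2πf = 2576 rad/s
X_L = ωL = 30.9 Ω
Z = 3.90 + j30.9 Ω
|Z| = √(3.90² + 30.9²) = 31.2 Ω

31.2 Ω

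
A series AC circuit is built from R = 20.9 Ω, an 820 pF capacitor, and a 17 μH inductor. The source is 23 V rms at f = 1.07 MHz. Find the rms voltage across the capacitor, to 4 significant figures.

59.36 V

ω = 2πf = 6.723e+06 rad/s
X_L = ωL = 114.3 Ω
X_C = 1/(ωC) = 181.4 Ω
Net reactance X = X_L − X_C = -67.10 Ω
Z = 20.90 − j67.10 Ω
|Z| = √(20.90² + 67.10²) = 70.28 Ω
I = V/|Z| = 327.3 mA
V_C = I·|Z_C| = 0.3273 × 181.4 = 59.36 V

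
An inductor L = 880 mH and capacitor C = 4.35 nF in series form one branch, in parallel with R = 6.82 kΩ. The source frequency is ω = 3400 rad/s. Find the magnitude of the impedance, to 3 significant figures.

6780 Ω

X_L = ωL = 2990 Ω
X_C = 1/(ωC) = 67600 Ω
Branch 1: Z₁ = R = 6820 Ω
Branch 2 (series LC): Z₂ = j(X_L − X_C) = −j64600 Ω
Parallel: Z = Z₁Z₂/(Z₁+Z₂), |Z| = 6780 Ω, ∠Z = -6.02°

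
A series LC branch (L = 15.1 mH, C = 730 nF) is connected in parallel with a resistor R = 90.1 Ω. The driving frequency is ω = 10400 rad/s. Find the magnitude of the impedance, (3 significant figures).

X_L = ωL = 157 Ω
X_C = 1/(ωC) = 132 Ω
Branch 1: Z₁ = R = 90.1 Ω
Branch 2 (series LC): Z₂ = j(X_L − X_C) = j25.3 Ω
Parallel: Z = Z₁Z₂/(Z₁+Z₂), |Z| = 24.4 Ω, ∠Z = 74.3°

24.4 Ω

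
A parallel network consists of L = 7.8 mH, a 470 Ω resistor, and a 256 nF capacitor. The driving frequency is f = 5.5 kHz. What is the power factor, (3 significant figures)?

0.383

ω = 2πf = 34560 rad/s
X_L = ωL = 270 Ω
X_C = 1/(ωC) = 113 Ω
Parallel: admittances add. Y = 1/R + 1/(jωL) + jωC
Y = (0.00213 + j0.00514) S
|Y| = 0.00556 S → |Z| = 1/|Y| = 180 Ω, ∠Z = −∠Y = -67.5°
cos φ = cos(-67.5°) = 0.383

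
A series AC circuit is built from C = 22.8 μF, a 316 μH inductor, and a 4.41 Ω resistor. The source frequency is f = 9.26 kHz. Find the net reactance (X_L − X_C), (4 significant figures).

17.63 Ω

ω = 2πf = 58180 rad/s
X_L = ωL = 18.39 Ω
X_C = 1/(ωC) = 0.7538 Ω
X = 18.39 − 0.7538 = 17.63 Ω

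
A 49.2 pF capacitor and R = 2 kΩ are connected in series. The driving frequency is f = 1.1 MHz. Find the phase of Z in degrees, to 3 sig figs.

ω = 2πf = 6.912e+06 rad/s
X_C = 1/(ωC) = 2940 Ω
Z = 2000 − j2940 Ω
|Z| = √(2000² + 2940²) = 3560 Ω
∠Z = arctan(-2940/2000) = -55.8°

-55.8°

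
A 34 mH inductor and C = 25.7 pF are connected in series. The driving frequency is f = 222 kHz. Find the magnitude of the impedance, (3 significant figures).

ω = 2πf = 1.395e+06 rad/s
X_L = ωL = 47400 Ω
X_C = 1/(ωC) = 27900 Ω
Net reactance X = X_L − X_C = 19500 Ω
Z = j19500 Ω
|Z| = √(0² + 19500²) = 19500 Ω

19500 Ω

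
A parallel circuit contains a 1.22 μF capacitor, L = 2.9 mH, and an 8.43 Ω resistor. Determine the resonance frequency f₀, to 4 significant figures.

ω₀ = 1/√(LC) = 1/√(0.0029 × 1.22e-06) = 16810 rad/s
f₀ = ω₀/(2π) = 2.676 kHz

2.676 kHz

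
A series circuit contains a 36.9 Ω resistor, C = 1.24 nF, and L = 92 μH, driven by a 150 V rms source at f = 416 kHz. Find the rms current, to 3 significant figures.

ω = 2πf = 2.614e+06 rad/s
X_L = ωL = 240 Ω
X_C = 1/(ωC) = 309 Ω
Net reactance X = X_L − X_C = -68.1 Ω
Z = 36.9 − j68.1 Ω
|Z| = √(36.9² + 68.1²) = 77.4 Ω
I = V/|Z| = 150/77.4 = 1.94 A

1.94 A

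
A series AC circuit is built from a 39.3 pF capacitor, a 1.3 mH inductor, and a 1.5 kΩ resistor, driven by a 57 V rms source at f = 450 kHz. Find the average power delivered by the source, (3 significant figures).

ω = 2πf = 2.827e+06 rad/s
X_L = ωL = 3680 Ω
X_C = 1/(ωC) = 9000 Ω
Net reactance X = X_L − X_C = -5320 Ω
Z = 1500 − j5320 Ω
|Z| = √(1500² + 5320²) = 5530 Ω
∠Z = arctan(-5320/1500) = -74.3°
I = V/|Z| = 10.3 mA
P = VI cos φ = 57 × 0.0103 × cos(-74.3°) = 159 mW

159 mW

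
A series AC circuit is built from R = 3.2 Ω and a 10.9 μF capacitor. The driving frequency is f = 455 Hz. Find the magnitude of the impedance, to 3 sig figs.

32.3 Ω

ω = 2πf = 2859 rad/s
X_C = 1/(ωC) = 32.1 Ω
Z = 3.20 − j32.1 Ω
|Z| = √(3.20² + 32.1²) = 32.3 Ω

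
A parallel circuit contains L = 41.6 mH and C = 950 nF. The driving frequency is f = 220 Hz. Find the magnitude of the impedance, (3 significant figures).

ω = 2πf = 1382 rad/s
X_L = ωL = 57.5 Ω
X_C = 1/(ωC) = 762 Ω
Parallel: admittances add. Y = 1/(jωL) + jωC
Y = (0 − j0.0161) S
|Y| = 0.0161 S → |Z| = 1/|Y| = 62.2 Ω, ∠Z = −∠Y = 90.0°

62.2 Ω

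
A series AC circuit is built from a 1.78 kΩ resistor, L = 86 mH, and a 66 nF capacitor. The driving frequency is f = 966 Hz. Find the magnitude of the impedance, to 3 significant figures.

ω = 2πf = 6070 rad/s
X_L = ωL = 522 Ω
X_C = 1/(ωC) = 2500 Ω
Net reactance X = X_L − X_C = -1970 Ω
Z = 1780 − j1970 Ω
|Z| = √(1780² + 1970²) = 2660 Ω

2660 Ω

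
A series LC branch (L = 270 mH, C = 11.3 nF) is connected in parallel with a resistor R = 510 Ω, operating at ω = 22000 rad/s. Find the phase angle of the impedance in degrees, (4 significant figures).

14.89°

X_L = ωL = 5940 Ω
X_C = 1/(ωC) = 4023 Ω
Branch 1: Z₁ = R = 510.0 Ω
Branch 2 (series LC): Z₂ = j(X_L − X_C) = j1917 Ω
Parallel: Z = Z₁Z₂/(Z₁+Z₂), |Z| = 492.9 Ω, ∠Z = 14.89°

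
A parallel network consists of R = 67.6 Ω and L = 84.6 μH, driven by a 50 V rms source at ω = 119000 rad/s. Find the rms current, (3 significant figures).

5.02 A

X_L = ωL = 10.1 Ω
Parallel: admittances add. Y = 1/R + 1/(jωL)
Y = (0.0148 − j0.0993) S
|Y| = 0.100 S → |Z| = 1/|Y| = 9.96 Ω, ∠Z = −∠Y = 81.5°
I = V/|Z| = 50/9.96 = 5.02 A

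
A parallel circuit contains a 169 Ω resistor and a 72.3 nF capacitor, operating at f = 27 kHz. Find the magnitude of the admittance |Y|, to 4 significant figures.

ω = 2πf = 169600 rad/s
X_C = 1/(ωC) = 81.53 Ω
Parallel: admittances add. Y = 1/R + jωC
Y = (0.005917 + j0.01227) S
|Y| = 0.01362 S → |Z| = 1/|Y| = 73.43 Ω, ∠Z = −∠Y = -64.25°

13.62 mS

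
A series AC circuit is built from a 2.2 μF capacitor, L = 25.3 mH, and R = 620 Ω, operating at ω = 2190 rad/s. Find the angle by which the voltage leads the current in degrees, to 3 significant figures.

-13.8°

X_L = ωL = 55.4 Ω
X_C = 1/(ωC) = 208 Ω
Net reactance X = X_L − X_C = -152 Ω
Z = 620 − j152 Ω
|Z| = √(620² + 152²) = 638 Ω
∠Z = arctan(-152/620) = -13.8°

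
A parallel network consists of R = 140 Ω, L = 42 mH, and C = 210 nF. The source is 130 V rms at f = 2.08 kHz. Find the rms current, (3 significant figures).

ω = 2πf = 13070 rad/s
X_L = ωL = 549 Ω
X_C = 1/(ωC) = 364 Ω
Parallel: admittances add. Y = 1/R + 1/(jωL) + jωC
Y = (0.00714 + j0.000923) S
|Y| = 0.00720 S → |Z| = 1/|Y| = 139 Ω, ∠Z = −∠Y = -7.36°
I = V/|Z| = 130/139 = 936 mA

936 mA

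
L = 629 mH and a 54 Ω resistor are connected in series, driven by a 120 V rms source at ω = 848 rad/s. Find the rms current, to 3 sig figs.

X_L = ωL = 533 Ω
Z = 54.0 + j533 Ω
|Z| = √(54.0² + 533²) = 536 Ω
I = V/|Z| = 120/536 = 224 mA

224 mA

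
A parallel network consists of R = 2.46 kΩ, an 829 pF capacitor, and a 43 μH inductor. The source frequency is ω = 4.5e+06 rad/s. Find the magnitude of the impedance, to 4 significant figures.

X_L = ωL = 193.5 Ω
X_C = 1/(ωC) = 268.1 Ω
Parallel: admittances add. Y = 1/R + 1/(jωL) + jωC
Y = (0.0004065 − j0.001437) S
|Y| = 0.001494 S → |Z| = 1/|Y| = 669.4 Ω, ∠Z = −∠Y = 74.21°

669.4 Ω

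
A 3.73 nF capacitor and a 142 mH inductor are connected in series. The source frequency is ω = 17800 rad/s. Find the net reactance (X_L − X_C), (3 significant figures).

X_L = ωL = 2530 Ω
X_C = 1/(ωC) = 15100 Ω
X = 2530 − 15100 = -12500 Ω

-12500 Ω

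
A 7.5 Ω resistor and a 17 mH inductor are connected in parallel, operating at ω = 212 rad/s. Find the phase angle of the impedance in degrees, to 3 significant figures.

64.3°

X_L = ωL = 3.60 Ω
Parallel: admittances add. Y = 1/R + 1/(jωL)
Y = (0.133 − j0.277) S
|Y| = 0.308 S → |Z| = 1/|Y| = 3.25 Ω, ∠Z = −∠Y = 64.3°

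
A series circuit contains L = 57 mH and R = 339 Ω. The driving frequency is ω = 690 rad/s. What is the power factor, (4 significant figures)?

0.9933

X_L = ωL = 39.33 Ω
Z = 339.0 + j39.33 Ω
|Z| = √(339.0² + 39.33²) = 341.3 Ω
∠Z = arctan(39.33/339.0) = 6.618°
cos φ = cos(6.618°) = 0.9933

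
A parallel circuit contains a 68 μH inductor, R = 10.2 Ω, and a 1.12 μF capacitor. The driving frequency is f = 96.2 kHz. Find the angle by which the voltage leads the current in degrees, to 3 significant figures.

-81.5°

ω = 2πf = 604400 rad/s
X_L = ωL = 41.1 Ω
X_C = 1/(ωC) = 1.48 Ω
Parallel: admittances add. Y = 1/R + 1/(jωL) + jωC
Y = (0.0980 + j0.653) S
|Y| = 0.660 S → |Z| = 1/|Y| = 1.52 Ω, ∠Z = −∠Y = -81.5°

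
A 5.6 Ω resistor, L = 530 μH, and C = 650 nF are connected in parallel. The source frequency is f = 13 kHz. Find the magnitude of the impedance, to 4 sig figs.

5.523 Ω

ω = 2πf = 81680 rad/s
X_L = ωL = 43.29 Ω
X_C = 1/(ωC) = 18.83 Ω
Parallel: admittances add. Y = 1/R + 1/(jωL) + jωC
Y = (0.1786 + j0.02999) S
|Y| = 0.1811 S → |Z| = 1/|Y| = 5.523 Ω, ∠Z = −∠Y = -9.535°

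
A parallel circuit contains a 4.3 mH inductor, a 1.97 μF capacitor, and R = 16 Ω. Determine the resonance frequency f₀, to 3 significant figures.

ω₀ = 1/√(LC) = 1/√(0.0043 × 1.97e-06) = 10870 rad/s
f₀ = ω₀/(2π) = 1.73 kHz

1.73 kHz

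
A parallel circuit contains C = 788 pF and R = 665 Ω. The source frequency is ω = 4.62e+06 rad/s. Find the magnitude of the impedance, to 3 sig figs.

254 Ω

X_C = 1/(ωC) = 275 Ω
Parallel: admittances add. Y = 1/R + jωC
Y = (0.00150 + j0.00364) S
|Y| = 0.00394 S → |Z| = 1/|Y| = 254 Ω, ∠Z = −∠Y = -67.6°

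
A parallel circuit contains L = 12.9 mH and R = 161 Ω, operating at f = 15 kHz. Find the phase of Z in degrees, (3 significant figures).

7.54°

ω = 2πf = 94250 rad/s
X_L = ωL = 1220 Ω
Parallel: admittances add. Y = 1/R + 1/(jωL)
Y = (0.00621 − j0.000823) S
|Y| = 0.00627 S → |Z| = 1/|Y| = 160 Ω, ∠Z = −∠Y = 7.54°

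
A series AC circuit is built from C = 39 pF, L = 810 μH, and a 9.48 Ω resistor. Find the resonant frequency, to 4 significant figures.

895.5 kHz

ω₀ = 1/√(LC) = 1/√(0.00081 × 3.9e-11) = 5.626e+06 rad/s
f₀ = ω₀/(2π) = 895.5 kHz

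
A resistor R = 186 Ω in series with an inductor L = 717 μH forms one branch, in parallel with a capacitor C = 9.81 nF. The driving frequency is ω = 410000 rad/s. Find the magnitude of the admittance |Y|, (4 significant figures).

X_L = ωL = 294.0 Ω
X_C = 1/(ωC) = 248.6 Ω
Branch 1 (R+jX_L): Z₁ = 186.0 + j294.0 Ω, |Z₁| = 347.9 Ω
Branch 2 (−jX_C): Z₂ = −j248.6 Ω
Parallel: Z = Z₁Z₂/(Z₁+Z₂), |Z| = 451.8 Ω, ∠Z = -46.02°
|Y| = 1/|Z| = 2.214 mS

2.214 mS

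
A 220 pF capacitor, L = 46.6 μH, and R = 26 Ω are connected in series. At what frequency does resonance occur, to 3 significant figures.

1.57 MHz

ω₀ = 1/√(LC) = 1/√(4.66e-05 × 2.2e-10) = 9.876e+06 rad/s
f₀ = ω₀/(2π) = 1.57 MHz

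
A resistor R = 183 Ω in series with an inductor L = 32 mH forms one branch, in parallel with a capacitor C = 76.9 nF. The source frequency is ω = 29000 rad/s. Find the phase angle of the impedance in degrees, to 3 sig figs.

X_L = ωL = 928 Ω
X_C = 1/(ωC) = 448 Ω
Branch 1 (R+jX_L): Z₁ = 183 + j928 Ω, |Z₁| = 946 Ω
Branch 2 (−jX_C): Z₂ = −j448 Ω
Parallel: Z = Z₁Z₂/(Z₁+Z₂), |Z| = 826 Ω, ∠Z = -80.3°

-80.3°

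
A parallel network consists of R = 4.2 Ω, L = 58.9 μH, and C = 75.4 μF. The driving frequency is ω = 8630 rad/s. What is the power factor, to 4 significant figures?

X_L = ωL = 0.5083 Ω
X_C = 1/(ωC) = 1.537 Ω
Parallel: admittances add. Y = 1/R + 1/(jωL) + jωC
Y = (0.2381 − j1.317) S
|Y| = 1.338 S → |Z| = 1/|Y| = 0.7474 Ω, ∠Z = −∠Y = 79.75°
cos φ = cos(79.75°) = 0.1780

0.1780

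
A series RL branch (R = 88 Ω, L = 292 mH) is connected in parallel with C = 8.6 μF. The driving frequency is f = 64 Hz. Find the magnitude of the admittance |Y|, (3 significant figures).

ω = 2πf = 402.1 rad/s
X_L = ωL = 117 Ω
X_C = 1/(ωC) = 289 Ω
Branch 1 (R+jX_L): Z₁ = 88.0 + j117 Ω, |Z₁| = 147 Ω
Branch 2 (−jX_C): Z₂ = −j289 Ω
Parallel: Z = Z₁Z₂/(Z₁+Z₂), |Z| = 220 Ω, ∠Z = 26.0°
|Y| = 1/|Z| = 4.55 mS

4.55 mS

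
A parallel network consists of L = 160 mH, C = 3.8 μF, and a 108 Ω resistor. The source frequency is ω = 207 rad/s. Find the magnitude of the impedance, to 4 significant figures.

X_L = ωL = 33.12 Ω
X_C = 1/(ωC) = 1271 Ω
Parallel: admittances add. Y = 1/R + 1/(jωL) + jωC
Y = (0.009259 − j0.02941) S
|Y| = 0.03083 S → |Z| = 1/|Y| = 32.44 Ω, ∠Z = −∠Y = 72.52°

32.44 Ω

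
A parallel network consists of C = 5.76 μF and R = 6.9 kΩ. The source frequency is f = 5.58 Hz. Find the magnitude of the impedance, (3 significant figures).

4020 Ω

ω = 2πf = 35.06 rad/s
X_C = 1/(ωC) = 4950 Ω
Parallel: admittances add. Y = 1/R + jωC
Y = (0.000145 + j0.000202) S
|Y| = 0.000249 S → |Z| = 1/|Y| = 4020 Ω, ∠Z = −∠Y = -54.3°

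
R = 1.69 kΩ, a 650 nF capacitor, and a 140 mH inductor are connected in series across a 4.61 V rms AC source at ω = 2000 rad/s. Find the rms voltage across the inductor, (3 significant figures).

0.734 V

X_L = ωL = 280 Ω
X_C = 1/(ωC) = 769 Ω
Net reactance X = X_L − X_C = -489 Ω
Z = 1690 − j489 Ω
|Z| = √(1690² + 489²) = 1760 Ω
I = V/|Z| = 2.62 mA
V_L = I·|Z_L| = 0.00262 × 280 = 0.734 V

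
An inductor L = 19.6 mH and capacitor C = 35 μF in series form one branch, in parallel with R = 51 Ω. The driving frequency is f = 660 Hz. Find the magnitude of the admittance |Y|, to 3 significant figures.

23.8 mS

ω = 2πf = 4147 rad/s
X_L = ωL = 81.3 Ω
X_C = 1/(ωC) = 6.89 Ω
Branch 1: Z₁ = R = 51.0 Ω
Branch 2 (series LC): Z₂ = j(X_L − X_C) = j74.4 Ω
Parallel: Z = Z₁Z₂/(Z₁+Z₂), |Z| = 42.1 Ω, ∠Z = 34.4°
|Y| = 1/|Z| = 23.8 mS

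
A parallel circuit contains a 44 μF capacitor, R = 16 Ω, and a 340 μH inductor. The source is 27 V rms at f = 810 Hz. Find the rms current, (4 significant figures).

9.705 A

ω = 2πf = 5089 rad/s
X_L = ωL = 1.730 Ω
X_C = 1/(ωC) = 4.466 Ω
Parallel: admittances add. Y = 1/R + 1/(jωL) + jωC
Y = (0.06250 − j0.3540) S
|Y| = 0.3594 S → |Z| = 1/|Y| = 2.782 Ω, ∠Z = −∠Y = 79.99°
I = V/|Z| = 27/2.782 = 9.705 A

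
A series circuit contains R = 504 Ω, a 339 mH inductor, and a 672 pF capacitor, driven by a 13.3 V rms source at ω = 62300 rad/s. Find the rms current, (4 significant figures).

X_L = ωL = 21120 Ω
X_C = 1/(ωC) = 23890 Ω
Net reactance X = X_L − X_C = -2766 Ω
Z = 504.0 − j2766 Ω
|Z| = √(504.0² + 2766²) = 2812 Ω
I = V/|Z| = 13.3/2812 = 4.730 mA

4.730 mA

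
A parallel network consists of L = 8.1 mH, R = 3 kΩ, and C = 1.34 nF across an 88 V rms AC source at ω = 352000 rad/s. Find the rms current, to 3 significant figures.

31.2 mA

X_L = ωL = 2850 Ω
X_C = 1/(ωC) = 2120 Ω
Parallel: admittances add. Y = 1/R + 1/(jωL) + jωC
Y = (0.000333 + j0.000121) S
|Y| = 0.000355 S → |Z| = 1/|Y| = 2820 Ω, ∠Z = −∠Y = -19.9°
I = V/|Z| = 88/2820 = 31.2 mA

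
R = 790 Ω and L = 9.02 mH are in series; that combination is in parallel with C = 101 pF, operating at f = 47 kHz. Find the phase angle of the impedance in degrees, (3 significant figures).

ω = 2πf = 295300 rad/s
X_L = ωL = 2660 Ω
X_C = 1/(ωC) = 33500 Ω
Branch 1 (R+jX_L): Z₁ = 790 + j2660 Ω, |Z₁| = 2780 Ω
Branch 2 (−jX_C): Z₂ = −j33500 Ω
Parallel: Z = Z₁Z₂/(Z₁+Z₂), |Z| = 3020 Ω, ∠Z = 72.0°

72.0°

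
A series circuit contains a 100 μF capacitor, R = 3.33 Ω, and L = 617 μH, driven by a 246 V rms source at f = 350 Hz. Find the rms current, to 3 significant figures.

ω = 2πf = 2199 rad/s
X_L = ωL = 1.36 Ω
X_C = 1/(ωC) = 4.55 Ω
Net reactance X = X_L − X_C = -3.19 Ω
Z = 3.33 − j3.19 Ω
|Z| = √(3.33² + 3.19²) = 4.61 Ω
I = V/|Z| = 246/4.61 = 53.3 A

53.3 A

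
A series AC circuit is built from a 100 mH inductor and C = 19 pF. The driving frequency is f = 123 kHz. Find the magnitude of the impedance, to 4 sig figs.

9181 Ω

ω = 2πf = 772800 rad/s
X_L = ωL = 77280 Ω
X_C = 1/(ωC) = 68100 Ω
Net reactance X = X_L − X_C = 9181 Ω
Z = j9181 Ω
|Z| = √(0² + 9181²) = 9181 Ω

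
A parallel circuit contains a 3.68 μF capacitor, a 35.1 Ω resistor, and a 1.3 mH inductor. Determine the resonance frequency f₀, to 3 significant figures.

2.30 kHz

ω₀ = 1/√(LC) = 1/√(0.0013 × 3.68e-06) = 14460 rad/s
f₀ = ω₀/(2π) = 2.30 kHz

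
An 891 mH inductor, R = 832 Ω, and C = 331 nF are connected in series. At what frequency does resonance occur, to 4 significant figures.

293.1 Hz

ω₀ = 1/√(LC) = 1/√(0.891 × 3.31e-07) = 1841 rad/s
f₀ = ω₀/(2π) = 293.1 Hz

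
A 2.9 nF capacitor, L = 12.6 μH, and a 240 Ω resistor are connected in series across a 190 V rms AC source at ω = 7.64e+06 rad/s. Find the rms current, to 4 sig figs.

X_L = ωL = 96.26 Ω
X_C = 1/(ωC) = 45.13 Ω
Net reactance X = X_L − X_C = 51.13 Ω
Z = 240.0 + j51.13 Ω
|Z| = √(240.0² + 51.13²) = 245.4 Ω
I = V/|Z| = 190/245.4 = 774.3 mA

774.3 mA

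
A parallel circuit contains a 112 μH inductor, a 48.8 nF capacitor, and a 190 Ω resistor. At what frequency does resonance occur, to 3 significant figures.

68.1 kHz

ω₀ = 1/√(LC) = 1/√(0.000112 × 4.88e-08) = 427700 rad/s
f₀ = ω₀/(2π) = 68.1 kHz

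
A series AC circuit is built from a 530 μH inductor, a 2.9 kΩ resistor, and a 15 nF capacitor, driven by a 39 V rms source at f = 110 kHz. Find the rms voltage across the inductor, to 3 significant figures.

ω = 2πf = 691200 rad/s
X_L = ωL = 366 Ω
X_C = 1/(ωC) = 96.5 Ω
Net reactance X = X_L − X_C = 270 Ω
Z = 2900 + j270 Ω
|Z| = √(2900² + 270²) = 2910 Ω
I = V/|Z| = 13.4 mA
V_L = I·|Z_L| = 0.0134 × 366 = 4.91 V

4.91 V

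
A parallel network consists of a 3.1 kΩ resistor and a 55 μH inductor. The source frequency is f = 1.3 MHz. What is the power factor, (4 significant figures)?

ω = 2πf = 8.168e+06 rad/s
X_L = ωL = 449.2 Ω
Parallel: admittances add. Y = 1/R + 1/(jωL)
Y = (0.0003226 − j0.002226) S
|Y| = 0.002249 S → |Z| = 1/|Y| = 444.6 Ω, ∠Z = −∠Y = 81.75°
cos φ = cos(81.75°) = 0.1434

0.1434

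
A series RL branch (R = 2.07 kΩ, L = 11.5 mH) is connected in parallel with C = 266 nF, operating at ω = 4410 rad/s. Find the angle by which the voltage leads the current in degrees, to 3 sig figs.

X_L = ωL = 50.7 Ω
X_C = 1/(ωC) = 852 Ω
Branch 1 (R+jX_L): Z₁ = 2070 + j50.7 Ω, |Z₁| = 2070 Ω
Branch 2 (−jX_C): Z₂ = −j852 Ω
Parallel: Z = Z₁Z₂/(Z₁+Z₂), |Z| = 795 Ω, ∠Z = -67.4°

-67.4°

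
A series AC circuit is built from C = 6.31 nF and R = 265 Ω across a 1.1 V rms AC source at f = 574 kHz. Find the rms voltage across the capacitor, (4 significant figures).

ω = 2πf = 3.607e+06 rad/s
X_C = 1/(ωC) = 43.94 Ω
Z = 265.0 − j43.94 Ω
|Z| = √(265.0² + 43.94²) = 268.6 Ω
I = V/|Z| = 4.095 mA
V_C = I·|Z_C| = 0.004095 × 43.94 = 0.1799 V

0.1799 V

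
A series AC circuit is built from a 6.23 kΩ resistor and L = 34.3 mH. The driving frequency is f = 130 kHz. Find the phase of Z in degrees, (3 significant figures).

77.5°

ω = 2πf = 816800 rad/s
X_L = ωL = 28000 Ω
Z = 6230 + j28000 Ω
|Z| = √(6230² + 28000²) = 28700 Ω
∠Z = arctan(28000/6230) = 77.5°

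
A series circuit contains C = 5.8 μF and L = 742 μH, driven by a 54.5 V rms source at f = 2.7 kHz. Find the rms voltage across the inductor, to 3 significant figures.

283 V

ω = 2πf = 16960 rad/s
X_L = ωL = 12.6 Ω
X_C = 1/(ωC) = 10.2 Ω
Net reactance X = X_L − X_C = 2.42 Ω
Z = j2.42 Ω
|Z| = √(0² + 2.42²) = 2.42 Ω
I = V/|Z| = 22.5 A
V_L = I·|Z_L| = 22.5 × 12.6 = 283 V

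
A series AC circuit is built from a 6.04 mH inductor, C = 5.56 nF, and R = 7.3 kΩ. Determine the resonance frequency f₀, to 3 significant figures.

ω₀ = 1/√(LC) = 1/√(0.00604 × 5.56e-09) = 172600 rad/s
f₀ = ω₀/(2π) = 27.5 kHz

27.5 kHz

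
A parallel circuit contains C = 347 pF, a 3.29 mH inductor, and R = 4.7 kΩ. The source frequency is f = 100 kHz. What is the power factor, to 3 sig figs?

ω = 2πf = 628300 rad/s
X_L = ωL = 2070 Ω
X_C = 1/(ωC) = 4590 Ω
Parallel: admittances add. Y = 1/R + 1/(jωL) + jωC
Y = (0.000213 − j0.000266) S
|Y| = 0.000340 S → |Z| = 1/|Y| = 2940 Ω, ∠Z = −∠Y = 51.3°
cos φ = cos(51.3°) = 0.625

0.625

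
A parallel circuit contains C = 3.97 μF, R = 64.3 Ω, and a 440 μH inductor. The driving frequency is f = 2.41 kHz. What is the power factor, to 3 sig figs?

ω = 2πf = 15140 rad/s
X_L = ωL = 6.66 Ω
X_C = 1/(ωC) = 16.6 Ω
Parallel: admittances add. Y = 1/R + 1/(jωL) + jωC
Y = (0.0156 − j0.0900) S
|Y| = 0.0913 S → |Z| = 1/|Y| = 11.0 Ω, ∠Z = −∠Y = 80.2°
cos φ = cos(80.2°) = 0.170

0.170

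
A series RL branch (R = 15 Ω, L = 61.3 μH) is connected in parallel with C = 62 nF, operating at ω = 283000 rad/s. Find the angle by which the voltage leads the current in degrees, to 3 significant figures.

X_L = ωL = 17.3 Ω
X_C = 1/(ωC) = 57.0 Ω
Branch 1 (R+jX_L): Z₁ = 15.0 + j17.3 Ω, |Z₁| = 22.9 Ω
Branch 2 (−jX_C): Z₂ = −j57.0 Ω
Parallel: Z = Z₁Z₂/(Z₁+Z₂), |Z| = 30.8 Ω, ∠Z = 28.4°

28.4°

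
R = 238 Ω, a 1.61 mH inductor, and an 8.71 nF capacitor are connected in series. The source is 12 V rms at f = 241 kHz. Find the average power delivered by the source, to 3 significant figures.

ω = 2πf = 1.514e+06 rad/s
X_L = ωL = 2440 Ω
X_C = 1/(ωC) = 75.8 Ω
Net reactance X = X_L − X_C = 2360 Ω
Z = 238 + j2360 Ω
|Z| = √(238² + 2360²) = 2370 Ω
∠Z = arctan(2360/238) = 84.2°
I = V/|Z| = 5.05 mA
P = VI cos φ = 12 × 0.00505 × cos(84.2°) = 6.08 mW

6.08 mW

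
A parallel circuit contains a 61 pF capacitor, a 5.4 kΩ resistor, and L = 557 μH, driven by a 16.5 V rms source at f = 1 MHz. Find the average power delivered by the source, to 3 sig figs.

ω = 2πf = 6.283e+06 rad/s
X_L = ωL = 3500 Ω
X_C = 1/(ωC) = 2610 Ω
Parallel: admittances add. Y = 1/R + 1/(jωL) + jωC
Y = (0.000185 + j9.75e-05) S
|Y| = 0.000209 S → |Z| = 1/|Y| = 4780 Ω, ∠Z = −∠Y = -27.8°
I = V/|Z| = 3.45 mA
P = VI cos φ = 16.5 × 0.00345 × cos(-27.8°) = 50.4 mW

50.4 mW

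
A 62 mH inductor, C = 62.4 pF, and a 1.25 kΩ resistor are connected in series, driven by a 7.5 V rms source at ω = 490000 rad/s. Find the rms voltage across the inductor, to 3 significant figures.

X_L = ωL = 30400 Ω
X_C = 1/(ωC) = 32700 Ω
Net reactance X = X_L − X_C = -2330 Ω
Z = 1250 − j2330 Ω
|Z| = √(1250² + 2330²) = 2640 Ω
I = V/|Z| = 2.84 mA
V_L = I·|Z_L| = 0.00284 × 30400 = 86.3 V

86.3 V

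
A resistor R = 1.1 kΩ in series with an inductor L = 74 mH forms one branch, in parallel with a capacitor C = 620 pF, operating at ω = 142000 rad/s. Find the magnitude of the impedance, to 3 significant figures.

X_L = ωL = 10500 Ω
X_C = 1/(ωC) = 11400 Ω
Branch 1 (R+jX_L): Z₁ = 1100 + j10500 Ω, |Z₁| = 10600 Ω
Branch 2 (−jX_C): Z₂ = −j11400 Ω
Parallel: Z = Z₁Z₂/(Z₁+Z₂), |Z| = 86300 Ω, ∠Z = 31.7°

86300 Ω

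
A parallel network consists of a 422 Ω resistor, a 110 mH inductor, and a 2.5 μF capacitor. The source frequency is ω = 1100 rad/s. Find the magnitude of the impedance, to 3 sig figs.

167 Ω

X_L = ωL = 121 Ω
X_C = 1/(ωC) = 364 Ω
Parallel: admittances add. Y = 1/R + 1/(jωL) + jωC
Y = (0.00237 − j0.00551) S
|Y| = 0.00600 S → |Z| = 1/|Y| = 167 Ω, ∠Z = −∠Y = 66.7°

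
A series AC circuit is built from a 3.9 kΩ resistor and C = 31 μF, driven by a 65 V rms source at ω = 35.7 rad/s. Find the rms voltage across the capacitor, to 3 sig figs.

14.7 V

X_C = 1/(ωC) = 904 Ω
Z = 3900 − j904 Ω
|Z| = √(3900² + 904²) = 4000 Ω
I = V/|Z| = 16.2 mA
V_C = I·|Z_C| = 0.0162 × 904 = 14.7 V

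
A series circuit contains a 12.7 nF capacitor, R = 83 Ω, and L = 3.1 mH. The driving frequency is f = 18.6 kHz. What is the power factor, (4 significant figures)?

ω = 2πf = 116900 rad/s
X_L = ωL = 362.3 Ω
X_C = 1/(ωC) = 673.8 Ω
Net reactance X = X_L − X_C = -311.5 Ω
Z = 83.00 − j311.5 Ω
|Z| = √(83.00² + 311.5²) = 322.3 Ω
∠Z = arctan(-311.5/83.00) = -75.08°
cos φ = cos(-75.08°) = 0.2575

0.2575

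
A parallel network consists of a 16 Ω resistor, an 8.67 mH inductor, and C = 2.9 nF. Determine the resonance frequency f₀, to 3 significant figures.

ω₀ = 1/√(LC) = 1/√(0.00867 × 2.9e-09) = 199400 rad/s
f₀ = ω₀/(2π) = 31.7 kHz

31.7 kHz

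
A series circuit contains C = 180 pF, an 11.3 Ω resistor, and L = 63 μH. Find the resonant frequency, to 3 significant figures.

1.49 MHz

ω₀ = 1/√(LC) = 1/√(6.3e-05 × 1.8e-10) = 9.391e+06 rad/s
f₀ = ω₀/(2π) = 1.49 MHz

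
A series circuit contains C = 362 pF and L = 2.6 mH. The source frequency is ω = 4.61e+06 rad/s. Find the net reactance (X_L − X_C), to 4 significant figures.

11390 Ω

X_L = ωL = 11990 Ω
X_C = 1/(ωC) = 599.2 Ω
X = 11990 − 599.2 = 11390 Ω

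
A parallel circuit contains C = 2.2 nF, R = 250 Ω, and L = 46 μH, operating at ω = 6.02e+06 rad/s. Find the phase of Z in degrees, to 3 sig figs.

-67.4°

X_L = ωL = 277 Ω
X_C = 1/(ωC) = 75.5 Ω
Parallel: admittances add. Y = 1/R + 1/(jωL) + jωC
Y = (0.00400 + j0.00963) S
|Y| = 0.0104 S → |Z| = 1/|Y| = 95.9 Ω, ∠Z = −∠Y = -67.4°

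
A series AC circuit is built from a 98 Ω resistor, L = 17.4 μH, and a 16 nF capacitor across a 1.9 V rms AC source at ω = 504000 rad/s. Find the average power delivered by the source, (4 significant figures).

15.46 mW

X_L = ωL = 8.770 Ω
X_C = 1/(ωC) = 124.0 Ω
Net reactance X = X_L − X_C = -115.2 Ω
Z = 98.00 − j115.2 Ω
|Z| = √(98.00² + 115.2²) = 151.3 Ω
∠Z = arctan(-115.2/98.00) = -49.62°
I = V/|Z| = 12.56 mA
P = VI cos φ = 1.9 × 0.01256 × cos(-49.62°) = 15.46 mW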